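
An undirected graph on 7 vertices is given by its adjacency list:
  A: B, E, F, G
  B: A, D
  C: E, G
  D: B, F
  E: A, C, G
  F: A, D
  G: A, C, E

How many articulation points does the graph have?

1

Removing A increases the component count from 1 to 2, so A is a cut vertex.
By contrast removing E leaves 1 component; it is not a cut vertex. No other vertex is a cut vertex either.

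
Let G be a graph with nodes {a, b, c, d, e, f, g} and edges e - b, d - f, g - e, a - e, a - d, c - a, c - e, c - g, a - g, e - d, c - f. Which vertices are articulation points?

Removing e increases the component count from 1 to 2, so e is a cut vertex.
By contrast removing c leaves 1 component; it is not a cut vertex. No other vertex is a cut vertex either.

e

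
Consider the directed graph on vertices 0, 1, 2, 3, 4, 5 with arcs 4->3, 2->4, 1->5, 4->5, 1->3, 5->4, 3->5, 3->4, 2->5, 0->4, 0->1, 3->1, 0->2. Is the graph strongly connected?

There is no directed path from 2 to 0, so the graph is not strongly connected.

No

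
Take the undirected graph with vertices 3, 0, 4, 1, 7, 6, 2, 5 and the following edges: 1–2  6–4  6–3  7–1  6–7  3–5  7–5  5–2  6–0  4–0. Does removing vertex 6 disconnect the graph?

Yes

Deleting 6 raises the number of components from 1 to 2, so 6 is a cut vertex.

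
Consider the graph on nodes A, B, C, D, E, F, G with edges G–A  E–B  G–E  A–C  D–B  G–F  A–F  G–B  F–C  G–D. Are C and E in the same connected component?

From C we can reach A, B, C, D, E, F, G, which includes E.

Yes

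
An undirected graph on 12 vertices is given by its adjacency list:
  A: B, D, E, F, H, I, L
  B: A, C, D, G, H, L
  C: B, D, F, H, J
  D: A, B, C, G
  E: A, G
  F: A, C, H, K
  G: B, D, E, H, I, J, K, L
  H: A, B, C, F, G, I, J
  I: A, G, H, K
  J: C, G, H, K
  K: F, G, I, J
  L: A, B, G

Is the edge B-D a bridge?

After removing B-D, the path B-G-D still connects them, so the edge is not a bridge.

No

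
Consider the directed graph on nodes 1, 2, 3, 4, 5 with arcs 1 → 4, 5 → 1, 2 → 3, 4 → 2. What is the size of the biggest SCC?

1

{3} is an SCC by itself.
{1} is an SCC by itself.
{5} is an SCC by itself.
{4} is an SCC by itself.
{2} is an SCC by itself.
The largest has 1 vertex.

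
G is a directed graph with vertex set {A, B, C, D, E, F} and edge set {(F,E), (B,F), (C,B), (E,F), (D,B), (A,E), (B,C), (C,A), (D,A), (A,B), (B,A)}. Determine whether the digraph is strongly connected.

No

There is no directed path from A to D, so the graph is not strongly connected.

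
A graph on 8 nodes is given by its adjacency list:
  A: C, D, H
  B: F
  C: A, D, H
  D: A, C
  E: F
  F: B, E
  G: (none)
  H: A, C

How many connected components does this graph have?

3

G is isolated — a component by itself.
Starting from B we can reach B, E, F. That is one component of size 3.
Starting from A we can reach A, C, D, H. That is one component of size 4.
Total: 3 components.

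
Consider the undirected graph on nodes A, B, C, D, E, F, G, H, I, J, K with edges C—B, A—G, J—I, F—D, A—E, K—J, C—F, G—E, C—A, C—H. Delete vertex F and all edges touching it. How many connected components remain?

With F gone, the remaining components are: {D}; {I, J, K}; {A, B, C, E, G, H}.
That is 3 components.

3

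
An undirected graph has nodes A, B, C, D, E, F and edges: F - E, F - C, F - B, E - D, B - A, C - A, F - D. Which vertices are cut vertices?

F

Removing F increases the component count from 1 to 2, so F is a cut vertex.
By contrast removing A leaves 1 component; it is not a cut vertex. No other vertex is a cut vertex either.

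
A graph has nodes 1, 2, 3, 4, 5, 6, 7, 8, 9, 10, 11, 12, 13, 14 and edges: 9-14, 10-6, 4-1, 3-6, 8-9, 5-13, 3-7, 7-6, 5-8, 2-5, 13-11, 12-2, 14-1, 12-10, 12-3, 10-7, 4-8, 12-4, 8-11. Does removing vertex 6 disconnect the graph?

No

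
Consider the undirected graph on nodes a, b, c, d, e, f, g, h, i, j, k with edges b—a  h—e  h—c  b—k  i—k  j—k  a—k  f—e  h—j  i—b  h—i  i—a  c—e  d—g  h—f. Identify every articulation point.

Removing h increases the component count from 2 to 3, so h is a cut vertex.
By contrast removing i leaves 2 components; it is not a cut vertex. No other vertex is a cut vertex either.

h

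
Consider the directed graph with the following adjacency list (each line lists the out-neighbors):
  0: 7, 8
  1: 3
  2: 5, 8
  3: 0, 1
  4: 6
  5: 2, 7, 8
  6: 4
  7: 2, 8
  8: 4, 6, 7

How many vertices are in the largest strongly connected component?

{2, 5, 7, 8} are all mutually reachable — one SCC of size 4.
{1, 3} are all mutually reachable — one SCC of size 2.
{4, 6} are all mutually reachable — one SCC of size 2.
{0} is an SCC by itself.
The largest has 4 vertices.

4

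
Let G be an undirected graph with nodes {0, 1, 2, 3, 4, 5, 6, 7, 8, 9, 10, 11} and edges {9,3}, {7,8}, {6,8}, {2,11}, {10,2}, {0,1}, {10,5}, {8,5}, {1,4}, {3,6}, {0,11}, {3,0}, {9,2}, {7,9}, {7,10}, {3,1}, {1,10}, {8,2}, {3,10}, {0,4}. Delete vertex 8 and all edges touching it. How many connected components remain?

With 8 gone, the remaining components are: {0, 1, 2, 3, 4, 5, 6, 7, 9, 10, 11}.
That is 1 component.

1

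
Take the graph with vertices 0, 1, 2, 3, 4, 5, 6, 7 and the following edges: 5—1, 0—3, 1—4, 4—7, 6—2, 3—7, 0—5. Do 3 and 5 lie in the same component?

Yes

From 3 we can reach 0, 1, 3, 4, 5, 7, which includes 5.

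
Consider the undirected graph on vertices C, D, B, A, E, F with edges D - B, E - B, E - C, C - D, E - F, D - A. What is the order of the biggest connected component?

Starting from A we can reach A, B, C, D, E, F. That is one component of size 6.
The largest has 6 vertices.

6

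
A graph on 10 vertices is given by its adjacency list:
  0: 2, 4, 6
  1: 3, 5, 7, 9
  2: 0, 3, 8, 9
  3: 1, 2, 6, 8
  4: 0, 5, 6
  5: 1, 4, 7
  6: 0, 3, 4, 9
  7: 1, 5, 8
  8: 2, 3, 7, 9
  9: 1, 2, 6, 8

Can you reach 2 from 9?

Yes

From 9 we can reach 0, 1, 2, 3, 4, 5, 6, 7, 8, 9, which includes 2.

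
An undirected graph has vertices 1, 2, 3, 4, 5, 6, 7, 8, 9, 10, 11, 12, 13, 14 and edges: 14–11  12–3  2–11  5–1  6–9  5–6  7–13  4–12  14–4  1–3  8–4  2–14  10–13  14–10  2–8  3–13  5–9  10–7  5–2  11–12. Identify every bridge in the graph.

none

The edges on the cycle 5-6-9-5 are not bridges since each lies on that cycle.
Every edge lies on some cycle, so there are no bridges.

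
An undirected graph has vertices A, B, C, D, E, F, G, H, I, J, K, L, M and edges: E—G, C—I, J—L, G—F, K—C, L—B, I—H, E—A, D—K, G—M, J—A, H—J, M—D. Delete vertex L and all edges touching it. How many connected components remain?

With L gone, the remaining components are: {B}; {A, C, D, E, F, G, H, I, J, K, M}.
That is 2 components.

2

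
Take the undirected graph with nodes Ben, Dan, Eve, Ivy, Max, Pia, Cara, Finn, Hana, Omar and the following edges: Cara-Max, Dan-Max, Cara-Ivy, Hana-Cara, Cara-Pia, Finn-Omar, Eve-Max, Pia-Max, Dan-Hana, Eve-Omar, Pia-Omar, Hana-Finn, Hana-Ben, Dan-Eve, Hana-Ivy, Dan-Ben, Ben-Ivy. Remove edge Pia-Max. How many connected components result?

Pia and Max are still connected via Pia-Cara-Max, so the component count stays at 1.

1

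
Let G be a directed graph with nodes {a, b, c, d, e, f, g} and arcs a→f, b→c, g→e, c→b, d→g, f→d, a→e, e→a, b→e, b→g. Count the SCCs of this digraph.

2

{a, d, e, f, g} are all mutually reachable — one SCC of size 5.
{b, c} are all mutually reachable — one SCC of size 2.
That gives 2 strongly connected components.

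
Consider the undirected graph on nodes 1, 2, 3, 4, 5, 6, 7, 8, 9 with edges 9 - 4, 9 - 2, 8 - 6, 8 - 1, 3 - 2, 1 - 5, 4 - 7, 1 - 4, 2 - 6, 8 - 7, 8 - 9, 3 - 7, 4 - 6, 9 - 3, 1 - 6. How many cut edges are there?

The edges on the cycle 9-3-7-4-9 are not bridges since each lies on that cycle.
But removing 1 - 5 disconnects 1 from 5 — this is a bridge.

1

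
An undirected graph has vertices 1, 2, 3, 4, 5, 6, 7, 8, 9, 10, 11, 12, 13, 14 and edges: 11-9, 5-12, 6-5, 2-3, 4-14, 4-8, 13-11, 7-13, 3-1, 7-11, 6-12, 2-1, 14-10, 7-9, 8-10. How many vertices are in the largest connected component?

4

Starting from 5 we can reach 5, 6, 12. That is one component of size 3.
Starting from 1 we can reach 1, 2, 3. That is one component of size 3.
Starting from 4 we can reach 4, 8, 10, 14. That is one component of size 4.
Starting from 7 we can reach 7, 9, 11, 13. That is one component of size 4.
The largest has 4 vertices.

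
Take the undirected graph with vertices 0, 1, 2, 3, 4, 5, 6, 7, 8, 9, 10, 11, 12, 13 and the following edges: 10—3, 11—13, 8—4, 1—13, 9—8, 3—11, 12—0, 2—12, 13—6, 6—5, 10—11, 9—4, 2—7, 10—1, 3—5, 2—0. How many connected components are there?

Starting from 4 we can reach 4, 8, 9. That is one component of size 3.
Starting from 0 we can reach 0, 2, 7, 12. That is one component of size 4.
Starting from 1 we can reach 1, 3, 5, 6, 10, 11, 13. That is one component of size 7.
Total: 3 components.

3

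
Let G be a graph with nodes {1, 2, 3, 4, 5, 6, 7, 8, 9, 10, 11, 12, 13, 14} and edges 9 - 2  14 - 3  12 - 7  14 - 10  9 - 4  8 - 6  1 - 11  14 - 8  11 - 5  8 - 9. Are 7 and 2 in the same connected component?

The component containing 7 is {7, 12}, and 2 is not in it.

No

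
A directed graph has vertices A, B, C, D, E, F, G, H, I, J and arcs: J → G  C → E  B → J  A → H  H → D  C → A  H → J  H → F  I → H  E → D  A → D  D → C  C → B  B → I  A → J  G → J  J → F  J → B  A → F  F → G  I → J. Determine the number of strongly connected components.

{A, B, C, D, E, F, G, H, I, J} are all mutually reachable — one SCC of size 10.
That gives 1 strongly connected component.

1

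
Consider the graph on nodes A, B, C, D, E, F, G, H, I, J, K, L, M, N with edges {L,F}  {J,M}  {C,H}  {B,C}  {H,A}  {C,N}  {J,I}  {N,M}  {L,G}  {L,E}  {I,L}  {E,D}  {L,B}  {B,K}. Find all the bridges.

A-H, B-K, C-H, D-E, E-L, F-L, G-L

The edges on the cycle J-I-L-B-C-N-M-J are not bridges since each lies on that cycle.
But removing H–C disconnects H from C; removing G–L disconnects G from L; removing D–E disconnects D from E; removing K–B disconnects K from B — these are bridges.
In total 7 edges are bridges.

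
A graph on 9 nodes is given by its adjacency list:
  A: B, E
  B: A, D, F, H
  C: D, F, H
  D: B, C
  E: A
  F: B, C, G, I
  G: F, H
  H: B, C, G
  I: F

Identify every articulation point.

A, B, F

Removing A increases the component count from 1 to 2, so A is a cut vertex.
Removing B increases the component count from 1 to 2, so B is a cut vertex.
Removing F increases the component count from 1 to 2, so F is a cut vertex.
By contrast removing E leaves 1 component; it is not a cut vertex. No other vertex is a cut vertex either.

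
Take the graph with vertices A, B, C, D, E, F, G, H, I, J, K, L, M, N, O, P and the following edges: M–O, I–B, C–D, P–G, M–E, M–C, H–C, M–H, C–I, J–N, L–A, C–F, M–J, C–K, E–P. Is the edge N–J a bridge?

Removing N–J leaves no path between N and J: the component count goes from 2 to 3. So it is a bridge.

Yes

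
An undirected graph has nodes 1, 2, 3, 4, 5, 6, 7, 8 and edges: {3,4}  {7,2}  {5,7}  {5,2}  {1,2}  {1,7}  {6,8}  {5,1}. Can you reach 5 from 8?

The component containing 8 is {6, 8}, and 5 is not in it.

No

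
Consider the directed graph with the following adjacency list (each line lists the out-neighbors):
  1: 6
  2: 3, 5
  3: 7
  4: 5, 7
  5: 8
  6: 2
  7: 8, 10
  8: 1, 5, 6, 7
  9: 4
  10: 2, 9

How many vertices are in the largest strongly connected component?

{1, 2, 3, 4, 5, 6, 7, 8, 9, 10} are all mutually reachable — one SCC of size 10.
The largest has 10 vertices.

10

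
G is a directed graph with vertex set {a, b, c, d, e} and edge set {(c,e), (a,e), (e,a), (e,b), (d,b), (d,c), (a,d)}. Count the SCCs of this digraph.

{a, c, d, e} are all mutually reachable — one SCC of size 4.
{b} is an SCC by itself.
That gives 2 strongly connected components.

2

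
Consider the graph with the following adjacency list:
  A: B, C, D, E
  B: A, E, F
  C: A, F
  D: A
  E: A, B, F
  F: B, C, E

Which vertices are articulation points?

Removing A increases the component count from 1 to 2, so A is a cut vertex.
By contrast removing F leaves 1 component; it is not a cut vertex. No other vertex is a cut vertex either.

A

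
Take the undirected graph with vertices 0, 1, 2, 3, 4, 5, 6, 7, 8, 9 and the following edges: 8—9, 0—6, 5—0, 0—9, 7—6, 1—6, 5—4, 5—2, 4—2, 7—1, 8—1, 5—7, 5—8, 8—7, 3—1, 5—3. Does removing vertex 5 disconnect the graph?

Yes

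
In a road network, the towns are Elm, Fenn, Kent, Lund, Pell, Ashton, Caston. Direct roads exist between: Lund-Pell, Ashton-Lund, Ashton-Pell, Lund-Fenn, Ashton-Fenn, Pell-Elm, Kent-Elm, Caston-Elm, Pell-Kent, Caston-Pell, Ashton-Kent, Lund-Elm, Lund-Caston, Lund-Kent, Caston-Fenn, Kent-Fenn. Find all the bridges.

none

The edges on the cycle Ashton-Lund-Caston-Fenn-Ashton are not bridges since each lies on that cycle.
Every edge lies on some cycle, so there are no bridges.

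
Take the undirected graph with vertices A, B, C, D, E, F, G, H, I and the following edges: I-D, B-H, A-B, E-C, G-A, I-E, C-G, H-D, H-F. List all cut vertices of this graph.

H

Removing H increases the component count from 1 to 2, so H is a cut vertex.
By contrast removing D leaves 1 component; it is not a cut vertex. No other vertex is a cut vertex either.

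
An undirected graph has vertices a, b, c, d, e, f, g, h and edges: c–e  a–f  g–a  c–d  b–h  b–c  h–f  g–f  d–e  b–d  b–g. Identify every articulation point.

b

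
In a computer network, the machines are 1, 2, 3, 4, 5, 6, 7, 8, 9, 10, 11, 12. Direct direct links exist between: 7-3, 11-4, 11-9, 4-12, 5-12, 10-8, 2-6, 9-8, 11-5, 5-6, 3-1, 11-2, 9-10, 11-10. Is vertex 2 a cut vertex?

Deleting 2 leaves 2 components (was 2), so 2 is not a cut vertex.

No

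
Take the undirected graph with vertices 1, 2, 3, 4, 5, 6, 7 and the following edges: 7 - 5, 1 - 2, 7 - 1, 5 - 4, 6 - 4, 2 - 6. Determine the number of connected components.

2

3 is isolated — a component by itself.
Starting from 1 we can reach 1, 2, 4, 5, 6, 7. That is one component of size 6.
Total: 2 components.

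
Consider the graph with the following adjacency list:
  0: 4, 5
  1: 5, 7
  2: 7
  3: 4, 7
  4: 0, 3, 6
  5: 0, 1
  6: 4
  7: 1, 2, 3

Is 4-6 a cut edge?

Removing 4-6 leaves no path between 4 and 6: the component count goes from 1 to 2. So it is a bridge.

Yes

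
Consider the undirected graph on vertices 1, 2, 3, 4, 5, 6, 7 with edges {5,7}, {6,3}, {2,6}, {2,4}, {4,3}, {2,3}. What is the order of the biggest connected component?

4

1 is isolated — a component by itself.
Starting from 5 we can reach 5, 7. That is one component of size 2.
Starting from 2 we can reach 2, 3, 4, 6. That is one component of size 4.
The largest has 4 vertices.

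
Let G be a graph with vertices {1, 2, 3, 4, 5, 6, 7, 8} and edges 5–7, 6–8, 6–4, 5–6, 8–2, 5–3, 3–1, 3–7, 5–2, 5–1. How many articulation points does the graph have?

2

Removing 5 increases the component count from 1 to 2, so 5 is a cut vertex.
Removing 6 increases the component count from 1 to 2, so 6 is a cut vertex.
By contrast removing 7 leaves 1 component; it is not a cut vertex. No other vertex is a cut vertex either.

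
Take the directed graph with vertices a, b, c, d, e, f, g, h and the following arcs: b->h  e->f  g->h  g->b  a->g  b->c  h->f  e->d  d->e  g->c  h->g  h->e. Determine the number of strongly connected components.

5

{b, g, h} are all mutually reachable — one SCC of size 3.
{d, e} are all mutually reachable — one SCC of size 2.
{f} is an SCC by itself.
{a} is an SCC by itself.
{c} is an SCC by itself.
That gives 5 strongly connected components.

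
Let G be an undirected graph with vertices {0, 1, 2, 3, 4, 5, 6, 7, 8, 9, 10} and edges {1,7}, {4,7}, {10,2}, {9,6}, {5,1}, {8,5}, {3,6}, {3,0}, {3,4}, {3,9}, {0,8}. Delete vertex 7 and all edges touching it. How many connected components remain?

With 7 gone, the remaining components are: {2, 10}; {0, 1, 3, 4, 5, 6, 8, 9}.
That is 2 components.

2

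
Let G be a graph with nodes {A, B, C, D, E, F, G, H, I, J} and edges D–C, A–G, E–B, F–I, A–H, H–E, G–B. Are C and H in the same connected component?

The component containing C is {C, D}, and H is not in it.

No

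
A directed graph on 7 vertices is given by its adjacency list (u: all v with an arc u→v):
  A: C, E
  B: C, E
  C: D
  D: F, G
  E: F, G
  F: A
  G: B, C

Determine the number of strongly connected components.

{A, B, C, D, E, F, G} are all mutually reachable — one SCC of size 7.
That gives 1 strongly connected component.

1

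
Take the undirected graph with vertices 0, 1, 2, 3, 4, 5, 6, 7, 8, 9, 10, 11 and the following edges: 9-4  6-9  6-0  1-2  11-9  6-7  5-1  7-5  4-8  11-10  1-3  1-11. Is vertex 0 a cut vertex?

No

Deleting 0 leaves 1 component (was 1), so 0 is not a cut vertex.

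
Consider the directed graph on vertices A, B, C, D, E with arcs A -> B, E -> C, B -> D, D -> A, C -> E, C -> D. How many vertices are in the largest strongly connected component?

3

{A, B, D} are all mutually reachable — one SCC of size 3.
{C, E} are all mutually reachable — one SCC of size 2.
The largest has 3 vertices.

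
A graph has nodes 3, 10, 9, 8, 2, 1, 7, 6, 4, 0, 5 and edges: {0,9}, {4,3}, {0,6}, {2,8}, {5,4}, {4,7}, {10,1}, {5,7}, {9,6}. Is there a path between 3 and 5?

Yes

From 3 we can reach 3, 4, 5, 7, which includes 5.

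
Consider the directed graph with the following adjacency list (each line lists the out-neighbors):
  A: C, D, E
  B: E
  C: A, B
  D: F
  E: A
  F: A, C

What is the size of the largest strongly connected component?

{A, B, C, D, E, F} are all mutually reachable — one SCC of size 6.
The largest has 6 vertices.

6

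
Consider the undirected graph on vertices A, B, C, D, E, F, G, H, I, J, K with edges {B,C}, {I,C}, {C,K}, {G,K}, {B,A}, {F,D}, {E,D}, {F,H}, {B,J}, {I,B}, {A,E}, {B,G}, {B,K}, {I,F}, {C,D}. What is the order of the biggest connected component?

Starting from A we can reach A, B, C, D, E, F, G, H, I, J, K. That is one component of size 11.
The largest has 11 vertices.

11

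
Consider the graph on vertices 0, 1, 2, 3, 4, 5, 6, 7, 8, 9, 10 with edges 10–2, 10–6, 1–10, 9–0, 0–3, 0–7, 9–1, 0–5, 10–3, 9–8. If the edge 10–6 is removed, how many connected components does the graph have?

3

Before removal there are 2 components.
10–6 is a bridge — removing it separates 10's side from 6's side.
After removal: 3 components.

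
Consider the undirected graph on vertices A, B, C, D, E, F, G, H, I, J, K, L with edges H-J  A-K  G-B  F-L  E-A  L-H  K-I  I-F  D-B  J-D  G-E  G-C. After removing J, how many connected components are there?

1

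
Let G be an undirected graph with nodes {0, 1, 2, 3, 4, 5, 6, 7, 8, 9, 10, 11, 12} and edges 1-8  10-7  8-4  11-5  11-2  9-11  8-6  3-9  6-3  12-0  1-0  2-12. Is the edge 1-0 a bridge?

After removing 1-0, the path 1-8-6-3-9-11-2-12-0 still connects them, so the edge is not a bridge.

No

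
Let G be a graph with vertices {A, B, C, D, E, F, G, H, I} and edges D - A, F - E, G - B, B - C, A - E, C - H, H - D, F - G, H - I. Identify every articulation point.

Removing H increases the component count from 1 to 2, so H is a cut vertex.
By contrast removing F leaves 1 component; it is not a cut vertex. No other vertex is a cut vertex either.

H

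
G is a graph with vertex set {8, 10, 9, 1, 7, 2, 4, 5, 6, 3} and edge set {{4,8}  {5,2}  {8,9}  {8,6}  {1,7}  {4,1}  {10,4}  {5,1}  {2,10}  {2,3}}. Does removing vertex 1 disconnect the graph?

Yes

Deleting 1 raises the number of components from 1 to 2, so 1 is a cut vertex.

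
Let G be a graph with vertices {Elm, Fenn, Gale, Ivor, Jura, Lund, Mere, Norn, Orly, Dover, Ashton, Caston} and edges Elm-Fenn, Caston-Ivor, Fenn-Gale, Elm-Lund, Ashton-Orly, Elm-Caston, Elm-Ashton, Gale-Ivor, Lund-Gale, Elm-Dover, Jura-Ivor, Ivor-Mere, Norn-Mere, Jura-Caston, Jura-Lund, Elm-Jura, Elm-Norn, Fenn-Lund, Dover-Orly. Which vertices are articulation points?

Removing Elm increases the component count from 1 to 2, so Elm is a cut vertex.
By contrast removing Dover leaves 1 component; it is not a cut vertex. No other vertex is a cut vertex either.

Elm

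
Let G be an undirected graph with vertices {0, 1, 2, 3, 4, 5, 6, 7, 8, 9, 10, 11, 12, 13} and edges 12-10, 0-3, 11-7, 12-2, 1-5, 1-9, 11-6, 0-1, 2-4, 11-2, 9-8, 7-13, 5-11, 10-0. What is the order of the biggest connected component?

14

Starting from 0 we can reach 0, 1, 2, 3, 4, 5, 6, 7, 8, 9, 10, 11, 12, 13. That is one component of size 14.
The largest has 14 vertices.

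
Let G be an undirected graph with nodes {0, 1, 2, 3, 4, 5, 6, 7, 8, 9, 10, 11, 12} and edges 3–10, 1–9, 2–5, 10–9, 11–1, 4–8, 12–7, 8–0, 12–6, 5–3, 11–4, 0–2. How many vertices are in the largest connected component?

10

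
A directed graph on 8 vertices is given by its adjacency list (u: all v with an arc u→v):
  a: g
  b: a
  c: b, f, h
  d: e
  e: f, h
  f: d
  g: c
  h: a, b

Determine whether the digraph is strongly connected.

From b we can reach every vertex (a, b, c, d, e, f, g, h), and every vertex can reach b (a, b, c, d, e, f, g, h). So the whole graph is one strongly connected component.

Yes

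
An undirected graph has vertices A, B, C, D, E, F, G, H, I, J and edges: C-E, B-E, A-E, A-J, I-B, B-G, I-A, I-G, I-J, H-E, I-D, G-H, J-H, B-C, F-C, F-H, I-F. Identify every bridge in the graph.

D-I

The edges on the cycle I-A-J-I are not bridges since each lies on that cycle.
But removing I-D disconnects I from D — this is a bridge.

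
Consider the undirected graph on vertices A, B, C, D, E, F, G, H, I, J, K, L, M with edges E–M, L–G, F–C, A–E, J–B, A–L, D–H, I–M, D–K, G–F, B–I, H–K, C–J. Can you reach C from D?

No

The component containing D is {D, H, K}, and C is not in it.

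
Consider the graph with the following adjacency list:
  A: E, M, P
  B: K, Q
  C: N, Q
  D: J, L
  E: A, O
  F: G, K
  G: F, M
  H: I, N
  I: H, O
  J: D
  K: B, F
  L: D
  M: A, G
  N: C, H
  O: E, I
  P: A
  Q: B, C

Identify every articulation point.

A, D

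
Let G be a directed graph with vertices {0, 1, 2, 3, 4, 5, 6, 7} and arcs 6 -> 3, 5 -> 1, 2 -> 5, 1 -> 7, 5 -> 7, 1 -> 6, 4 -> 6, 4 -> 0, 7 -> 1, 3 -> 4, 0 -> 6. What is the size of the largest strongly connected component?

4

{0, 3, 4, 6} are all mutually reachable — one SCC of size 4.
{1, 7} are all mutually reachable — one SCC of size 2.
{5} is an SCC by itself.
{2} is an SCC by itself.
The largest has 4 vertices.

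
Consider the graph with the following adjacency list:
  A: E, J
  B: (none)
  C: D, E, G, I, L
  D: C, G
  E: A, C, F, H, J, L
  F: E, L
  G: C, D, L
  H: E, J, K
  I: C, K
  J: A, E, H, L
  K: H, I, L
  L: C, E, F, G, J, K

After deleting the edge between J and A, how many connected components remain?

J and A are still connected via J-E-A, so the component count stays at 2.

2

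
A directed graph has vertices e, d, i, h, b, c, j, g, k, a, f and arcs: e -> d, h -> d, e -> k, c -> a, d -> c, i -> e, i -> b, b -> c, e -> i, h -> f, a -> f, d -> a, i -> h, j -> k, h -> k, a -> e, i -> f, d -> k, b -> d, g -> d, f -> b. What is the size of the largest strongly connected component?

{a, b, c, d, e, f, h, i} are all mutually reachable — one SCC of size 8.
{g} is an SCC by itself.
{k} is an SCC by itself.
{j} is an SCC by itself.
The largest has 8 vertices.

8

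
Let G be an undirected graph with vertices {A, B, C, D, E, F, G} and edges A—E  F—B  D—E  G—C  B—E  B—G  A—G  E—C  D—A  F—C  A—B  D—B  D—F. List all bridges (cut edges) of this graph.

none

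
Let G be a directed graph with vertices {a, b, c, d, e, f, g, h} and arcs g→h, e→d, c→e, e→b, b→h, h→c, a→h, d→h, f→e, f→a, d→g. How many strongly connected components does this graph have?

{b, c, d, e, g, h} are all mutually reachable — one SCC of size 6.
{f} is an SCC by itself.
{a} is an SCC by itself.
That gives 3 strongly connected components.

3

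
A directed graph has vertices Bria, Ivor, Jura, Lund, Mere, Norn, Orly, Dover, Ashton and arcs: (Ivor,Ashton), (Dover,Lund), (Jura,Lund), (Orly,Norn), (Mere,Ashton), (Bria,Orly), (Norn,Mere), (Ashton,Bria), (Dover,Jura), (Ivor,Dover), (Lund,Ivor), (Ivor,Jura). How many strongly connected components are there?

2

{Bria, Mere, Norn, Orly, Ashton} are all mutually reachable — one SCC of size 5.
{Ivor, Jura, Lund, Dover} are all mutually reachable — one SCC of size 4.
That gives 2 strongly connected components.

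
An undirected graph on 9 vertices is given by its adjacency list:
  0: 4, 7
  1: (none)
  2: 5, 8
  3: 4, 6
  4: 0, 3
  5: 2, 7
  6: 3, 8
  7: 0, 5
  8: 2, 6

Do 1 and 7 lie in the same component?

No

The component containing 1 is {1}, and 7 is not in it.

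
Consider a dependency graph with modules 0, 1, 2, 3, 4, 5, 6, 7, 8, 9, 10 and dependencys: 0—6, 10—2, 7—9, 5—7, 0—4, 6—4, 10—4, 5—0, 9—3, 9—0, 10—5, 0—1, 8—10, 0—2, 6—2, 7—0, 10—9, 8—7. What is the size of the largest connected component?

11

Starting from 0 we can reach 0, 1, 2, 3, 4, 5, 6, 7, 8, 9, 10. That is one component of size 11.
The largest has 11 vertices.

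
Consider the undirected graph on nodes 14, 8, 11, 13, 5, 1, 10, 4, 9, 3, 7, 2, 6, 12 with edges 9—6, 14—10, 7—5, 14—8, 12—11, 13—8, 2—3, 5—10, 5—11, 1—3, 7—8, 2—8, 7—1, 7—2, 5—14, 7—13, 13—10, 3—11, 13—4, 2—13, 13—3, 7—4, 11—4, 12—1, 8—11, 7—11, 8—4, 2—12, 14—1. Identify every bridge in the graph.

The edges on the cycle 7-2-12-1-7 are not bridges since each lies on that cycle.
But removing 9—6 disconnects 9 from 6 — this is a bridge.

6-9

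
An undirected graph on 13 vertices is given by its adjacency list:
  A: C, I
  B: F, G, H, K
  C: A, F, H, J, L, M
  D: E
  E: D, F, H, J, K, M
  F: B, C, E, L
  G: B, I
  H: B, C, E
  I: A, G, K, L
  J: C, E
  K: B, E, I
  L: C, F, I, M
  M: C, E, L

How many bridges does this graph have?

1

The edges on the cycle F-C-L-M-E-F are not bridges since each lies on that cycle.
But removing E-D disconnects E from D — this is a bridge.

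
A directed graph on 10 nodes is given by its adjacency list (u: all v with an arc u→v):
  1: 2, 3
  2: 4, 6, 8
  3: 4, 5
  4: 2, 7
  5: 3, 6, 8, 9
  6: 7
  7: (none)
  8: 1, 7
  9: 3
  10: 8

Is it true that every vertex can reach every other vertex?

There is no directed path from 6 to 10, so the graph is not strongly connected.

No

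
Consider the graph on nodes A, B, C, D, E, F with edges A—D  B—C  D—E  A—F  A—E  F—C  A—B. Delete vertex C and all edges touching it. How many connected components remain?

1

With C gone, the remaining components are: {A, B, D, E, F}.
That is 1 component.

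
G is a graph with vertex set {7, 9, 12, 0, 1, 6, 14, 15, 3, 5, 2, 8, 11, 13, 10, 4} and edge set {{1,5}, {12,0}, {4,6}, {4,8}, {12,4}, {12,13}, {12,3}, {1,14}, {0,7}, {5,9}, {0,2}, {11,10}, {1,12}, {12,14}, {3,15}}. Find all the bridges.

0-12, 0-2, 0-7, 1-5, 10-11, 12-13, 12-3, 12-4, 15-3, 4-6, 4-8, 5-9

The edges on the cycle 1-12-14-1 are not bridges since each lies on that cycle.
But removing 12 - 3 disconnects 12 from 3; removing 12 - 4 disconnects 12 from 4; removing 8 - 4 disconnects 8 from 4; removing 15 - 3 disconnects 15 from 3 — these are bridges.
In total 12 edges are bridges.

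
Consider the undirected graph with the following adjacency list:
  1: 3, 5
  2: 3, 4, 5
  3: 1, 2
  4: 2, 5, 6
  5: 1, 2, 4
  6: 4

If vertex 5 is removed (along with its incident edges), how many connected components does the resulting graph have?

With 5 gone, the remaining components are: {1, 2, 3, 4, 6}.
That is 1 component.

1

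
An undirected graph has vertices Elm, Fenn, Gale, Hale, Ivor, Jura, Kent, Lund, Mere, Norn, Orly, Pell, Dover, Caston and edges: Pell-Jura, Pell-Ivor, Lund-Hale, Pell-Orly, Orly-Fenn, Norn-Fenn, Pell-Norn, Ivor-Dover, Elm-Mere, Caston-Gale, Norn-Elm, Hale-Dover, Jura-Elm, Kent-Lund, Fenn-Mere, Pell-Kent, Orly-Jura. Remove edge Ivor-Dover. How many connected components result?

2

Ivor and Dover are still connected via Ivor-Pell-Kent-Lund-Hale-Dover, so the component count stays at 2.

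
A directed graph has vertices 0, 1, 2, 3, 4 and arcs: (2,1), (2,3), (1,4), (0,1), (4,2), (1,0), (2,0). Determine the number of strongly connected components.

{0, 1, 2, 4} are all mutually reachable — one SCC of size 4.
{3} is an SCC by itself.
That gives 2 strongly connected components.

2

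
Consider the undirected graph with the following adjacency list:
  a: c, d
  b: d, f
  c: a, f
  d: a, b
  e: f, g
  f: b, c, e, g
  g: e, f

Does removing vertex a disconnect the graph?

No

Deleting a leaves 1 component (was 1) (its neighbors c, d remain connected to each other), so a is not a cut vertex.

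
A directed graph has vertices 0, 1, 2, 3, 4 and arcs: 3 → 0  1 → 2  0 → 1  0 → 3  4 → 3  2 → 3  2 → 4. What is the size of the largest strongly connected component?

5

{0, 1, 2, 3, 4} are all mutually reachable — one SCC of size 5.
The largest has 5 vertices.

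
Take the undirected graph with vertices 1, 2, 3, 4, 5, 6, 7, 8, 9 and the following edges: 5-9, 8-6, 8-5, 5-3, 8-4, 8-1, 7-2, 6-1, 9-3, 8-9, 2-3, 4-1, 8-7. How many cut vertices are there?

1

Removing 8 increases the component count from 1 to 2, so 8 is a cut vertex.
By contrast removing 9 leaves 1 component; it is not a cut vertex. No other vertex is a cut vertex either.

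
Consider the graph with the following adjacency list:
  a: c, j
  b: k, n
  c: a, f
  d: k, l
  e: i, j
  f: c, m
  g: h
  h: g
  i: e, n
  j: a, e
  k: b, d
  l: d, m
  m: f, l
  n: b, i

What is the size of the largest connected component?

Starting from g we can reach g, h. That is one component of size 2.
Starting from a we can reach a, b, c, d, e, f, i, j, k, l, m, n. That is one component of size 12.
The largest has 12 vertices.

12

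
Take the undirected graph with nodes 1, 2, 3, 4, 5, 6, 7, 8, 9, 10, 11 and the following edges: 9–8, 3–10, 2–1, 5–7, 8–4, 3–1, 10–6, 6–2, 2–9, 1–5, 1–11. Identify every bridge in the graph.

1-11, 1-5, 2-9, 4-8, 5-7, 8-9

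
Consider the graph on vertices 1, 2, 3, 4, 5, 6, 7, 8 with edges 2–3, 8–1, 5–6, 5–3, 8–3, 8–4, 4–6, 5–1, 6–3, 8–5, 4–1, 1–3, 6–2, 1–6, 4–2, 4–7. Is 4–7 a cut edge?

Yes

Removing 4–7 leaves no path between 4 and 7: the component count goes from 1 to 2. So it is a bridge.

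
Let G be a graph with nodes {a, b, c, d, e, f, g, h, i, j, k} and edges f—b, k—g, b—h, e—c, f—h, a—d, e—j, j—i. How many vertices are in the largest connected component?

4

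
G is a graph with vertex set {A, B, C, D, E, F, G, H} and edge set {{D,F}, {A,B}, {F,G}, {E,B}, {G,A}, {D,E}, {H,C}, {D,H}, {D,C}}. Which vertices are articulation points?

D

Removing D increases the component count from 1 to 2, so D is a cut vertex.
By contrast removing G leaves 1 component; it is not a cut vertex. No other vertex is a cut vertex either.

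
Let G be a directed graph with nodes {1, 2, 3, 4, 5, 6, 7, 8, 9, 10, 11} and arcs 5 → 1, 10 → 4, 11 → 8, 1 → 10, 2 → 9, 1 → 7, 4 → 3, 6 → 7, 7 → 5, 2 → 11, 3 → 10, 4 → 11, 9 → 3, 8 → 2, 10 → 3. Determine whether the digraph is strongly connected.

There is no directed path from 4 to 5, so the graph is not strongly connected.

No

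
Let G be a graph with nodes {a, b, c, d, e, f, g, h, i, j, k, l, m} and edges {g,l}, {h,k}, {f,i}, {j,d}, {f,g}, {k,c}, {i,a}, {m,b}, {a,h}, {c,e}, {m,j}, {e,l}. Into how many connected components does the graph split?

Starting from b we can reach b, d, j, m. That is one component of size 4.
Starting from a we can reach a, c, e, f, g, h, i, k, l. That is one component of size 9.
Total: 2 components.

2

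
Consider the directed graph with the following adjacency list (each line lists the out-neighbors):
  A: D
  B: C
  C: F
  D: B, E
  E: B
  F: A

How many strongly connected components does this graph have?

1

{A, B, C, D, E, F} are all mutually reachable — one SCC of size 6.
That gives 1 strongly connected component.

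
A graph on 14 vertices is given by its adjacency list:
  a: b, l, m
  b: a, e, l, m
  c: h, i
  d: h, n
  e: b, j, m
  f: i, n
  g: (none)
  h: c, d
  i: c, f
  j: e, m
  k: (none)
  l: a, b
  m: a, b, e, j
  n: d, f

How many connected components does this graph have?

4

k is isolated — a component by itself.
g is isolated — a component by itself.
Starting from c we can reach c, d, f, h, i, n. That is one component of size 6.
Starting from a we can reach a, b, e, j, l, m. That is one component of size 6.
Total: 4 components.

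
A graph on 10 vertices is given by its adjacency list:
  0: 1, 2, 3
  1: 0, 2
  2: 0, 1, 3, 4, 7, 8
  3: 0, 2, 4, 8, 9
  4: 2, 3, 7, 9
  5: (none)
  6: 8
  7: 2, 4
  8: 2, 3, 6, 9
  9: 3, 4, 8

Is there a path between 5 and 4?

The component containing 5 is {5}, and 4 is not in it.

No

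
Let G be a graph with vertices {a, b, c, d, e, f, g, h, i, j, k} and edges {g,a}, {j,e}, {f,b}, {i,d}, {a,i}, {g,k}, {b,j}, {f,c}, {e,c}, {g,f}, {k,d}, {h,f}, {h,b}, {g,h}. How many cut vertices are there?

Removing g increases the component count from 1 to 2, so g is a cut vertex.
By contrast removing k leaves 1 component; it is not a cut vertex. No other vertex is a cut vertex either.

1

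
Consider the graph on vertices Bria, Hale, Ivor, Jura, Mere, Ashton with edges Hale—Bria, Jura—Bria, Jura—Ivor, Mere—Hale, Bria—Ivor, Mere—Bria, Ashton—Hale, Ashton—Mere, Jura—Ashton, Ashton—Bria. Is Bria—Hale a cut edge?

After removing Bria—Hale, the path Bria-Ashton-Hale still connects them, so the edge is not a bridge.

No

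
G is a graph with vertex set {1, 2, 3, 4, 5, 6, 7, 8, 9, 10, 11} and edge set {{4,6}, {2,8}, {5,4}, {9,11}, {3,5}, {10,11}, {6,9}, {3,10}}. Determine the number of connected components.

7 is isolated — a component by itself.
1 is isolated — a component by itself.
Starting from 2 we can reach 2, 8. That is one component of size 2.
Starting from 3 we can reach 3, 4, 5, 6, 9, 10, 11. That is one component of size 7.
Total: 4 components.

4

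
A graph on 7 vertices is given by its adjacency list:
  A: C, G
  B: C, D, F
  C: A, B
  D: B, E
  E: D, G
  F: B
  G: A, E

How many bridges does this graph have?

1

The edges on the cycle A-C-B-D-E-G-A are not bridges since each lies on that cycle.
But removing B-F disconnects B from F — this is a bridge.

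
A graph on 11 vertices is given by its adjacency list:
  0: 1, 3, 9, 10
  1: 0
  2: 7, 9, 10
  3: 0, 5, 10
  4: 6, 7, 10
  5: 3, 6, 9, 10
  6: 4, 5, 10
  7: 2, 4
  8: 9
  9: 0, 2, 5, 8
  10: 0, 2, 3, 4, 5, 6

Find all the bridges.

The edges on the cycle 5-9-2-7-4-6-5 are not bridges since each lies on that cycle.
But removing 0-1 disconnects 0 from 1; removing 8-9 disconnects 8 from 9 — these are bridges.

0-1, 8-9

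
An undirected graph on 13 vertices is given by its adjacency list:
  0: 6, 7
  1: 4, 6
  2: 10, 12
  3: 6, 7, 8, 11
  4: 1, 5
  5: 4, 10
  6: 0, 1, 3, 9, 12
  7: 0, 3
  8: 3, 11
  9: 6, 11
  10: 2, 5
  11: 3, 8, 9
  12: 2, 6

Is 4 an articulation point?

Deleting 4 leaves 1 component (was 1) (its neighbors 1, 5 remain connected to each other), so 4 is not a cut vertex.

No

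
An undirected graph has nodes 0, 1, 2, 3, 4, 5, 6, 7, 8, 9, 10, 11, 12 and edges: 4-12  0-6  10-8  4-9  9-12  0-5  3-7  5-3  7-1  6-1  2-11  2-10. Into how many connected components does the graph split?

3

Starting from 4 we can reach 4, 9, 12. That is one component of size 3.
Starting from 2 we can reach 2, 8, 10, 11. That is one component of size 4.
Starting from 0 we can reach 0, 1, 3, 5, 6, 7. That is one component of size 6.
Total: 3 components.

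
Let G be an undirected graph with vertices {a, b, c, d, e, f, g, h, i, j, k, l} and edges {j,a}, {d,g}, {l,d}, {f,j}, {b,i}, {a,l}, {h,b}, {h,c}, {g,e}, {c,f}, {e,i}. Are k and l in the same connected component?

The component containing k is {k}, and l is not in it.

No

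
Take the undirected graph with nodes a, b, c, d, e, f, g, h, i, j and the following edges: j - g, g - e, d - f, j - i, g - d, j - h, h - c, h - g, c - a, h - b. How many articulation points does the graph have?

5

Removing c increases the component count from 1 to 2, so c is a cut vertex.
Removing d increases the component count from 1 to 2, so d is a cut vertex.
Removing g increases the component count from 1 to 3, so g is a cut vertex.
Likewise h, j are cut vertices.
By contrast removing b leaves 1 component; it is not a cut vertex. No other vertex is a cut vertex either.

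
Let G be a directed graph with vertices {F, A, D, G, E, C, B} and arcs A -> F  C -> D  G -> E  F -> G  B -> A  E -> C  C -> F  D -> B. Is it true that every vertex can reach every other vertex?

From G we can reach every vertex (A, B, C, D, E, F, G), and every vertex can reach G (A, B, C, D, E, F, G). So the whole graph is one strongly connected component.

Yes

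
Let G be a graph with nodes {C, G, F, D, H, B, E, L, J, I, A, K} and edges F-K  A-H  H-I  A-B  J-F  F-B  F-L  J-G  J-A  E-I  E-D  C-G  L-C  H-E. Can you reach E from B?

Yes

From B we can reach A, B, C, D, E, F, G, H, I, J, K, L, which includes E.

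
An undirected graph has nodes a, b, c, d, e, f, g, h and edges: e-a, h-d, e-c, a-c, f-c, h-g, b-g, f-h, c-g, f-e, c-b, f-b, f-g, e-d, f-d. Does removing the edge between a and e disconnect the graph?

No

After removing a-e, the path a-c-e still connects them, so the edge is not a bridge.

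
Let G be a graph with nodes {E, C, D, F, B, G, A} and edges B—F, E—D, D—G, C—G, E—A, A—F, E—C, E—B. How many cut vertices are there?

1

Removing E increases the component count from 1 to 2, so E is a cut vertex.
By contrast removing F leaves 1 component; it is not a cut vertex. No other vertex is a cut vertex either.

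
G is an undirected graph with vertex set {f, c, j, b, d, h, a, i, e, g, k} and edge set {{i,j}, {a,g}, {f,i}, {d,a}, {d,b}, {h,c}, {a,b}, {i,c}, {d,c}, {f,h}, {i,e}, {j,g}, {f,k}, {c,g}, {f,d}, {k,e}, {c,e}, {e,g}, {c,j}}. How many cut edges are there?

0

The edges on the cycle f-d-a-g-e-i-f are not bridges since each lies on that cycle.
Every edge lies on some cycle, so there are no bridges.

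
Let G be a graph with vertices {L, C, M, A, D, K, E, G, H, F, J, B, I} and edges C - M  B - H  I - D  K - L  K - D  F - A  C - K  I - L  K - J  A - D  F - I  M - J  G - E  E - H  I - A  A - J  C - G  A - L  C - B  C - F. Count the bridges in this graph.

The edges on the cycle C-G-E-H-B-C are not bridges since each lies on that cycle.
Every edge lies on some cycle, so there are no bridges.

0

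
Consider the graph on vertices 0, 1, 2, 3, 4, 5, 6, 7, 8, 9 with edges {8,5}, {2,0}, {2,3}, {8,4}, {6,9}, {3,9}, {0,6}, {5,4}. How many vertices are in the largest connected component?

5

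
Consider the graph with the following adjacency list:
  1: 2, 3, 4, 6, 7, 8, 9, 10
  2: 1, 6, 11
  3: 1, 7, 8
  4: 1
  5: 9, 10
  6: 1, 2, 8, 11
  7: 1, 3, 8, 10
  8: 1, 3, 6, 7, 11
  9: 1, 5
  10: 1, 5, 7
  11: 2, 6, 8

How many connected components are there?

Starting from 1 we can reach 1, 2, 3, 4, 5, 6, 7, 8, 9, 10, 11. That is one component of size 11.
Total: 1 component.

1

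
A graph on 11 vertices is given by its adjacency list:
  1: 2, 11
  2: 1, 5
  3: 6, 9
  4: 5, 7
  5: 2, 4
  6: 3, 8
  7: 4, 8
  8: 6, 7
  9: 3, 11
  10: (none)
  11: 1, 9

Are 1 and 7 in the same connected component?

Yes

From 1 we can reach 1, 2, 3, 4, 5, 6, 7, 8, 9, 11, which includes 7.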